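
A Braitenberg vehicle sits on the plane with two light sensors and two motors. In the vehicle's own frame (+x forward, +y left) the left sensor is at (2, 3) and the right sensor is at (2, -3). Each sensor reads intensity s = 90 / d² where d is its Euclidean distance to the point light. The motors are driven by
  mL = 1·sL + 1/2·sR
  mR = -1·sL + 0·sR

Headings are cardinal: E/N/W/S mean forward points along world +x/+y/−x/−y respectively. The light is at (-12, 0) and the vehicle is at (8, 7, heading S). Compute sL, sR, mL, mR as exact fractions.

45/277 45/157 26595/86978 -45/277

left sensor world pos  = (11, 5); dL² = 554
right sensor world pos = (5, 5); dR² = 314
sL = 90/554 = 45/277
sR = 90/314 = 45/157
mL = 1·sL + 1/2·sR = 26595/86978
mR = -1·sL + 0·sR = -45/277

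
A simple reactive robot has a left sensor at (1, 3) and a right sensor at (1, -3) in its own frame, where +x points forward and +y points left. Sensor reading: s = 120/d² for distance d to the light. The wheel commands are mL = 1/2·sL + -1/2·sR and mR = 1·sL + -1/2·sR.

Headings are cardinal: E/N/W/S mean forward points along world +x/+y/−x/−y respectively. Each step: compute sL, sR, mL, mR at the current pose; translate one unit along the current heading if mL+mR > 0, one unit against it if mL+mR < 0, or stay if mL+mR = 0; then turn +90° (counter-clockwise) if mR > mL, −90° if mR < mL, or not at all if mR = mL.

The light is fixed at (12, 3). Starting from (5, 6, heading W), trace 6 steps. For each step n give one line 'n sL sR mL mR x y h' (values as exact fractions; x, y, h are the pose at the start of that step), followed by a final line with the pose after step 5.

n=0: pose=(5,6,W); sL=15/8, sR=6/5; mL=27/80, mR=51/40; mL+mR=129/80 → advance +1; mR−mL=15/16 → turn +1·90°
n=1: pose=(4,6,S); sL=120/29, sR=24/25; mL=1152/725, mR=2652/725; mL+mR=3804/725 → advance +1; mR−mL=60/29 → turn +1·90°
n=2: pose=(4,5,E); sL=60/37, sR=12/5; mL=-72/185, mR=78/185; mL+mR=6/185 → advance +1; mR−mL=30/37 → turn +1·90°
n=3: pose=(5,5,N); sL=120/109, sR=24/5; mL=-1008/545, mR=-708/545; mL+mR=-1716/545 → advance -1; mR−mL=60/109 → turn +1·90°
n=4: pose=(5,4,W); sL=30/17, sR=3/2; mL=9/68, mR=69/68; mL+mR=39/34 → advance +1; mR−mL=15/17 → turn +1·90°
n=5: pose=(4,4,S); sL=24/5, sR=120/121; mL=1152/605, mR=2604/605; mL+mR=3756/605 → advance +1; mR−mL=12/5 → turn +1·90°

0 15/8 6/5 27/80 51/40 5 6 W
1 120/29 24/25 1152/725 2652/725 4 6 S
2 60/37 12/5 -72/185 78/185 4 5 E
3 120/109 24/5 -1008/545 -708/545 5 5 N
4 30/17 3/2 9/68 69/68 5 4 W
5 24/5 120/121 1152/605 2604/605 4 4 S
final 4 3 E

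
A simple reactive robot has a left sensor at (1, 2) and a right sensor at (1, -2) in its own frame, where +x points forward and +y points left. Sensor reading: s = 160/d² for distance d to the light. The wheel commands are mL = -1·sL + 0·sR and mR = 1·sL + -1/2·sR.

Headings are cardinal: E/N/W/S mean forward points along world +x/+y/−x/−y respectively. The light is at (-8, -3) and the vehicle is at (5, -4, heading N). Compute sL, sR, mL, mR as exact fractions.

left sensor world pos  = (3, -3); dL² = 121
right sensor world pos = (7, -3); dR² = 225
sL = 160/121 = 160/121
sR = 160/225 = 32/45
mL = -1·sL + 0·sR = -160/121
mR = 1·sL + -1/2·sR = 5264/5445

160/121 32/45 -160/121 5264/5445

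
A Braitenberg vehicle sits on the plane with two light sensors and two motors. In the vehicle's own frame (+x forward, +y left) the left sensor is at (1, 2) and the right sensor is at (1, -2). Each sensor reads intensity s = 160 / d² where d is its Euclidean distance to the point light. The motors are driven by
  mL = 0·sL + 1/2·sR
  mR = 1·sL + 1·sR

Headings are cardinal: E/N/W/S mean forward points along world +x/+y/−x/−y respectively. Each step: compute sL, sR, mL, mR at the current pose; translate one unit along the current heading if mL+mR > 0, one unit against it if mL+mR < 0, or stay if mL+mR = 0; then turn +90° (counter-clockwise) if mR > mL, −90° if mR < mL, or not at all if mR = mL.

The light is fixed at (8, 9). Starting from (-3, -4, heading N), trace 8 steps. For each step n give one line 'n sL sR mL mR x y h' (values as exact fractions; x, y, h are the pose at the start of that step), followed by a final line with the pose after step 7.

0 160/313 32/45 16/45 17216/14085 -3 -4 N
1 8/17 40/61 20/61 1168/1037 -3 -3 W
2 160/269 32/73 16/73 20288/19637 -4 -3 S
3 80/121 80/173 40/173 23520/20933 -4 -4 E
4 160/313 32/45 16/45 17216/14085 -3 -4 N
5 8/17 40/61 20/61 1168/1037 -3 -3 W
6 160/269 32/73 16/73 20288/19637 -4 -3 S
7 80/121 80/173 40/173 23520/20933 -4 -4 E
final -3 -4 N

n=0: pose=(-3,-4,N); sL=160/313, sR=32/45; mL=16/45, mR=17216/14085; mL+mR=7408/4695 → advance +1; mR−mL=12208/14085 → turn +1·90°
n=1: pose=(-3,-3,W); sL=8/17, sR=40/61; mL=20/61, mR=1168/1037; mL+mR=1508/1037 → advance +1; mR−mL=828/1037 → turn +1·90°
n=2: pose=(-4,-3,S); sL=160/269, sR=32/73; mL=16/73, mR=20288/19637; mL+mR=24592/19637 → advance +1; mR−mL=15984/19637 → turn +1·90°
n=3: pose=(-4,-4,E); sL=80/121, sR=80/173; mL=40/173, mR=23520/20933; mL+mR=28360/20933 → advance +1; mR−mL=18680/20933 → turn +1·90°
n=4: pose=(-3,-4,N); sL=160/313, sR=32/45; mL=16/45, mR=17216/14085; mL+mR=7408/4695 → advance +1; mR−mL=12208/14085 → turn +1·90°
n=5: pose=(-3,-3,W); sL=8/17, sR=40/61; mL=20/61, mR=1168/1037; mL+mR=1508/1037 → advance +1; mR−mL=828/1037 → turn +1·90°
n=6: pose=(-4,-3,S); sL=160/269, sR=32/73; mL=16/73, mR=20288/19637; mL+mR=24592/19637 → advance +1; mR−mL=15984/19637 → turn +1·90°
n=7: pose=(-4,-4,E); sL=80/121, sR=80/173; mL=40/173, mR=23520/20933; mL+mR=28360/20933 → advance +1; mR−mL=18680/20933 → turn +1·90°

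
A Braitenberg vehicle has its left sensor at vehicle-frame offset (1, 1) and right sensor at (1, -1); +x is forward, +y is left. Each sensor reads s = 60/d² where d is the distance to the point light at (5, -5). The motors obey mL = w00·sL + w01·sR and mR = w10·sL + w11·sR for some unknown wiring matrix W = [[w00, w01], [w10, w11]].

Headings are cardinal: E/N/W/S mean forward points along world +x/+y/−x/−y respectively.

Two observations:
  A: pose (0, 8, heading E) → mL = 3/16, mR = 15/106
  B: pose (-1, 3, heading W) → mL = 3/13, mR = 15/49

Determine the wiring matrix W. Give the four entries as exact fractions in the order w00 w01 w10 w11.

0 1/2 1/2 0

obs A: pose=(0,8,E) → sL=15/53, sR=3/8, mL=3/16, mR=15/106
obs B: pose=(-1,3,W) → sL=30/49, sR=6/13, mL=3/13, mR=15/49
sensor matrix S = [[15/53, 3/8], [30/49, 6/13]]; det S = -13365/135044
solve [mL_A; mL_B] = S·[w00; w01] and [mR_A; mR_B] = S·[w10; w11]:
  w00 = 0, w01 = 1/2, w10 = 1/2, w11 = 0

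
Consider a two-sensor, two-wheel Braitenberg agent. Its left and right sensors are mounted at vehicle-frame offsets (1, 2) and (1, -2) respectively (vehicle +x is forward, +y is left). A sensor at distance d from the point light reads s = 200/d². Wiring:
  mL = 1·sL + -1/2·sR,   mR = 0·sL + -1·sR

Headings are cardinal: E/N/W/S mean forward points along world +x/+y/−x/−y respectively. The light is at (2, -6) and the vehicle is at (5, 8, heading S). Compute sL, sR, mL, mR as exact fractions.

left sensor world pos  = (7, 7); dL² = 194
right sensor world pos = (3, 7); dR² = 170
sL = 200/194 = 100/97
sR = 200/170 = 20/17
mL = 1·sL + -1/2·sR = 730/1649
mR = 0·sL + -1·sR = -20/17

100/97 20/17 730/1649 -20/17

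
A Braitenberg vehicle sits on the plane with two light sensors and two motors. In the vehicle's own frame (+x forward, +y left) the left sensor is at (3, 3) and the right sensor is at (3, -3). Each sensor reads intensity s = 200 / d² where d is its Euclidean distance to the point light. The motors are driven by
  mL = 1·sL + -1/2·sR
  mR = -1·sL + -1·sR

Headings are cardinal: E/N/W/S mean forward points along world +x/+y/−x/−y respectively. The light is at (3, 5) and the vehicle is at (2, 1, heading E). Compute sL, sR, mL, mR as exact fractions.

40 200/53 2020/53 -2320/53

left sensor world pos  = (5, 4); dL² = 5
right sensor world pos = (5, -2); dR² = 53
sL = 200/5 = 40
sR = 200/53 = 200/53
mL = 1·sL + -1/2·sR = 2020/53
mR = -1·sL + -1·sR = -2320/53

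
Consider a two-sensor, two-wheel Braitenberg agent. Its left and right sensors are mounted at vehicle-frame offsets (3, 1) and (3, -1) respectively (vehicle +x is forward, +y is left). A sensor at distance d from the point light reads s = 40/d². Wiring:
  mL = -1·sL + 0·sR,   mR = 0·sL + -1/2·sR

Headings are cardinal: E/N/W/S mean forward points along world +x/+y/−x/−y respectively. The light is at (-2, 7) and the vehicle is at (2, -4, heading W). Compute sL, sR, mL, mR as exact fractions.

8/29 40/101 -8/29 -20/101

left sensor world pos  = (-1, -5); dL² = 145
right sensor world pos = (-1, -3); dR² = 101
sL = 40/145 = 8/29
sR = 40/101 = 40/101
mL = -1·sL + 0·sR = -8/29
mR = 0·sL + -1/2·sR = -20/101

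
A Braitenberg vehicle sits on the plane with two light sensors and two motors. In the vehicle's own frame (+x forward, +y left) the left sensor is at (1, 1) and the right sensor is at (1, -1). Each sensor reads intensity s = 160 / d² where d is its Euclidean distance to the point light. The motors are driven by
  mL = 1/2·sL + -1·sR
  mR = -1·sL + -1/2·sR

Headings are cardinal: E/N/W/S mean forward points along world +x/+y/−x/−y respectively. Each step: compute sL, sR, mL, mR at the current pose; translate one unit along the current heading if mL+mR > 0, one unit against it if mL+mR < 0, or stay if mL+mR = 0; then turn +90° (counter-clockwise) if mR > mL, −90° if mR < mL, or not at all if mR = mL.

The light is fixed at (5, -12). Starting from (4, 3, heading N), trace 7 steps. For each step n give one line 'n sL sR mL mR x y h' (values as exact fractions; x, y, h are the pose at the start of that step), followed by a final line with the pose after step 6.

0 8/13 5/8 -33/104 -193/208 4 3 N
1 32/45 160/169 -4496/7605 -9008/7605 4 2 E
2 16/17 80/89 -648/1513 -2104/1513 3 2 S
3 32/41 32/53 -464/2173 -2352/2173 3 3 W
4 8/13 5/8 -33/104 -193/208 4 3 N
5 32/45 160/169 -4496/7605 -9008/7605 4 2 E
6 16/17 80/89 -648/1513 -2104/1513 3 2 S
final 3 3 W

n=0: pose=(4,3,N); sL=8/13, sR=5/8; mL=-33/104, mR=-193/208; mL+mR=-259/208 → advance -1; mR−mL=-127/208 → turn -1·90°
n=1: pose=(4,2,E); sL=32/45, sR=160/169; mL=-4496/7605, mR=-9008/7605; mL+mR=-13504/7605 → advance -1; mR−mL=-1504/2535 → turn -1·90°
n=2: pose=(3,2,S); sL=16/17, sR=80/89; mL=-648/1513, mR=-2104/1513; mL+mR=-2752/1513 → advance -1; mR−mL=-1456/1513 → turn -1·90°
n=3: pose=(3,3,W); sL=32/41, sR=32/53; mL=-464/2173, mR=-2352/2173; mL+mR=-2816/2173 → advance -1; mR−mL=-1888/2173 → turn -1·90°
n=4: pose=(4,3,N); sL=8/13, sR=5/8; mL=-33/104, mR=-193/208; mL+mR=-259/208 → advance -1; mR−mL=-127/208 → turn -1·90°
n=5: pose=(4,2,E); sL=32/45, sR=160/169; mL=-4496/7605, mR=-9008/7605; mL+mR=-13504/7605 → advance -1; mR−mL=-1504/2535 → turn -1·90°
n=6: pose=(3,2,S); sL=16/17, sR=80/89; mL=-648/1513, mR=-2104/1513; mL+mR=-2752/1513 → advance -1; mR−mL=-1456/1513 → turn -1·90°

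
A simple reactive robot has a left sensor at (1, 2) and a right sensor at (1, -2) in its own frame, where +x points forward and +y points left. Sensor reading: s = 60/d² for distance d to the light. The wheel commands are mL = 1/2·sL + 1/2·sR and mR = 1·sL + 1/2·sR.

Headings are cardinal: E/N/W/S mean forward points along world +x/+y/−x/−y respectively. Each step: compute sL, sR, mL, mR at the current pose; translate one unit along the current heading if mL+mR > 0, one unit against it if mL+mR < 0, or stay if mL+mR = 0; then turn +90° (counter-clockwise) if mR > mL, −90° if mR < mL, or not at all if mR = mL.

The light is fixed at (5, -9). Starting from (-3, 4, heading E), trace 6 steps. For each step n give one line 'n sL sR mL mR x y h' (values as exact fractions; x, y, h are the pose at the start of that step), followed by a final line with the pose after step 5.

n=0: pose=(-3,4,E); sL=30/137, sR=6/17; mL=666/2329, mR=921/2329; mL+mR=1587/2329 → advance +1; mR−mL=15/137 → turn +1·90°
n=1: pose=(-2,4,N); sL=60/277, sR=60/221; mL=14940/61217, mR=21570/61217; mL+mR=36510/61217 → advance +1; mR−mL=30/277 → turn +1·90°
n=2: pose=(-2,5,W); sL=15/52, sR=3/16; mL=99/416, mR=159/416; mL+mR=129/208 → advance +1; mR−mL=15/104 → turn +1·90°
n=3: pose=(-3,5,S); sL=12/41, sR=60/269; mL=2844/11029, mR=4458/11029; mL+mR=7302/11029 → advance +1; mR−mL=6/41 → turn +1·90°
n=4: pose=(-3,4,E); sL=30/137, sR=6/17; mL=666/2329, mR=921/2329; mL+mR=1587/2329 → advance +1; mR−mL=15/137 → turn +1·90°
n=5: pose=(-2,4,N); sL=60/277, sR=60/221; mL=14940/61217, mR=21570/61217; mL+mR=36510/61217 → advance +1; mR−mL=30/277 → turn +1·90°

0 30/137 6/17 666/2329 921/2329 -3 4 E
1 60/277 60/221 14940/61217 21570/61217 -2 4 N
2 15/52 3/16 99/416 159/416 -2 5 W
3 12/41 60/269 2844/11029 4458/11029 -3 5 S
4 30/137 6/17 666/2329 921/2329 -3 4 E
5 60/277 60/221 14940/61217 21570/61217 -2 4 N
final -2 5 W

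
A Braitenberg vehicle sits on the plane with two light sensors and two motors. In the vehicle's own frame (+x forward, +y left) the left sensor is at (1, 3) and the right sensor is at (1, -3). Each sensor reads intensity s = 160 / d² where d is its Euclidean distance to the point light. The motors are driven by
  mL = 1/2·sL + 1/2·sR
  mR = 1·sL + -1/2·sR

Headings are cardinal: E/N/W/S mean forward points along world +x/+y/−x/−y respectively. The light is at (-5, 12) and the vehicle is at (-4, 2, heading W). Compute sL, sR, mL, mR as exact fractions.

left sensor world pos  = (-5, -1); dL² = 169
right sensor world pos = (-5, 5); dR² = 49
sL = 160/169 = 160/169
sR = 160/49 = 160/49
mL = 1/2·sL + 1/2·sR = 17440/8281
mR = 1·sL + -1/2·sR = -5680/8281

160/169 160/49 17440/8281 -5680/8281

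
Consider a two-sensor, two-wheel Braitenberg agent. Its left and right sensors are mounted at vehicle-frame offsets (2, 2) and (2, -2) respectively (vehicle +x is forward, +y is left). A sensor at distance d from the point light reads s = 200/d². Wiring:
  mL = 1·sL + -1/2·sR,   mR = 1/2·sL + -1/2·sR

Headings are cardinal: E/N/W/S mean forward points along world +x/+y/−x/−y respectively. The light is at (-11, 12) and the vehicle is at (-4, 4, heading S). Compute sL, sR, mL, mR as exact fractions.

200/181 8/5 276/905 -224/905

left sensor world pos  = (-2, 2); dL² = 181
right sensor world pos = (-6, 2); dR² = 125
sL = 200/181 = 200/181
sR = 200/125 = 8/5
mL = 1·sL + -1/2·sR = 276/905
mR = 1/2·sL + -1/2·sR = -224/905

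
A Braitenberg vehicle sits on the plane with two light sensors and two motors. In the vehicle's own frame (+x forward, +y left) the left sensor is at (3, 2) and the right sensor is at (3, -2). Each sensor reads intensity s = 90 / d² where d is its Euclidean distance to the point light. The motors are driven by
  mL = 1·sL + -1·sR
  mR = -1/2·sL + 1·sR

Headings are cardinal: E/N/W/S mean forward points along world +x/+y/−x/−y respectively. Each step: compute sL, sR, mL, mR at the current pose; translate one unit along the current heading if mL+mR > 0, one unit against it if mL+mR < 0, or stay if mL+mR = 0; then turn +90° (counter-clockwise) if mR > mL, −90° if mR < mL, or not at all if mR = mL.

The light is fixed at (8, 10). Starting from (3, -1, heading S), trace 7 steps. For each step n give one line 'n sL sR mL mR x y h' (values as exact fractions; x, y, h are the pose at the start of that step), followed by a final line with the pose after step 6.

n=0: pose=(3,-1,S); sL=18/41, sR=18/49; mL=144/2009, mR=297/2009; mL+mR=9/41 → advance +1; mR−mL=153/2009 → turn +1·90°
n=1: pose=(3,-2,E); sL=45/52, sR=9/20; mL=27/65, mR=9/520; mL+mR=45/104 → advance +1; mR−mL=-207/520 → turn -1·90°
n=2: pose=(4,-2,S); sL=90/229, sR=10/29; mL=320/6641, mR=985/6641; mL+mR=45/229 → advance +1; mR−mL=665/6641 → turn +1·90°
n=3: pose=(4,-3,E); sL=45/61, sR=45/113; mL=2340/6893, mR=405/13786; mL+mR=45/122 → advance +1; mR−mL=-4275/13786 → turn -1·90°
n=4: pose=(5,-3,S); sL=90/257, sR=90/281; mL=2160/72217, mR=10485/72217; mL+mR=45/257 → advance +1; mR−mL=8325/72217 → turn +1·90°
n=5: pose=(5,-4,E); sL=5/8, sR=45/128; mL=35/128, mR=5/128; mL+mR=5/16 → advance +1; mR−mL=-15/64 → turn -1·90°
n=6: pose=(6,-4,S); sL=90/289, sR=18/61; mL=288/17629, mR=2457/17629; mL+mR=45/289 → advance +1; mR−mL=2169/17629 → turn +1·90°

0 18/41 18/49 144/2009 297/2009 3 -1 S
1 45/52 9/20 27/65 9/520 3 -2 E
2 90/229 10/29 320/6641 985/6641 4 -2 S
3 45/61 45/113 2340/6893 405/13786 4 -3 E
4 90/257 90/281 2160/72217 10485/72217 5 -3 S
5 5/8 45/128 35/128 5/128 5 -4 E
6 90/289 18/61 288/17629 2457/17629 6 -4 S
final 6 -5 E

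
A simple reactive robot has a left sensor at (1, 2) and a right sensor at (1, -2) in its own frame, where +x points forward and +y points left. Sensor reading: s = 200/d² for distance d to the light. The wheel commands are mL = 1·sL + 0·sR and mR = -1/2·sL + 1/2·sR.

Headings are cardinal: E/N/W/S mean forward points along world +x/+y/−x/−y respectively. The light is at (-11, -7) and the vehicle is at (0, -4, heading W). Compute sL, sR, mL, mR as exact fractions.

left sensor world pos  = (-1, -6); dL² = 101
right sensor world pos = (-1, -2); dR² = 125
sL = 200/101 = 200/101
sR = 200/125 = 8/5
mL = 1·sL + 0·sR = 200/101
mR = -1/2·sL + 1/2·sR = -96/505

200/101 8/5 200/101 -96/505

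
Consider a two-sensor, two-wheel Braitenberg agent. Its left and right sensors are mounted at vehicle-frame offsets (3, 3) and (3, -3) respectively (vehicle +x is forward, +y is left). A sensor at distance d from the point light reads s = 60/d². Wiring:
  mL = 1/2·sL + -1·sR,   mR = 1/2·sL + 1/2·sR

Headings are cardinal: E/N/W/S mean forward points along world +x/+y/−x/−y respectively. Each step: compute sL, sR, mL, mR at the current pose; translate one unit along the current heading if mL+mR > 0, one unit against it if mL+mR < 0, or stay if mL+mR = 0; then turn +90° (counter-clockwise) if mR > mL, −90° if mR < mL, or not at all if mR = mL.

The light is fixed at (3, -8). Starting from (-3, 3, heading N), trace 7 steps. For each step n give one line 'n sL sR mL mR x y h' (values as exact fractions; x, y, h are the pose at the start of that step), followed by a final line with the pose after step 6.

0 60/277 12/41 -2094/11357 2892/11357 -3 3 N
1 10/27 10/51 -5/459 130/459 -3 4 W
2 60/97 60/181 -390/17557 8340/17557 -4 4 S
3 15/53 3/4 -129/212 219/424 -4 3 E
4 60/317 60/221 -12390/70057 16140/70057 -5 3 N
5 30/101 30/173 -435/17473 4110/17473 -5 4 W
6 20/39 4/15 -2/195 76/195 -6 4 S
final -6 3 E

n=0: pose=(-3,3,N); sL=60/277, sR=12/41; mL=-2094/11357, mR=2892/11357; mL+mR=798/11357 → advance +1; mR−mL=18/41 → turn +1·90°
n=1: pose=(-3,4,W); sL=10/27, sR=10/51; mL=-5/459, mR=130/459; mL+mR=125/459 → advance +1; mR−mL=5/17 → turn +1·90°
n=2: pose=(-4,4,S); sL=60/97, sR=60/181; mL=-390/17557, mR=8340/17557; mL+mR=7950/17557 → advance +1; mR−mL=90/181 → turn +1·90°
n=3: pose=(-4,3,E); sL=15/53, sR=3/4; mL=-129/212, mR=219/424; mL+mR=-39/424 → advance -1; mR−mL=9/8 → turn +1·90°
n=4: pose=(-5,3,N); sL=60/317, sR=60/221; mL=-12390/70057, mR=16140/70057; mL+mR=3750/70057 → advance +1; mR−mL=90/221 → turn +1·90°
n=5: pose=(-5,4,W); sL=30/101, sR=30/173; mL=-435/17473, mR=4110/17473; mL+mR=3675/17473 → advance +1; mR−mL=45/173 → turn +1·90°
n=6: pose=(-6,4,S); sL=20/39, sR=4/15; mL=-2/195, mR=76/195; mL+mR=74/195 → advance +1; mR−mL=2/5 → turn +1·90°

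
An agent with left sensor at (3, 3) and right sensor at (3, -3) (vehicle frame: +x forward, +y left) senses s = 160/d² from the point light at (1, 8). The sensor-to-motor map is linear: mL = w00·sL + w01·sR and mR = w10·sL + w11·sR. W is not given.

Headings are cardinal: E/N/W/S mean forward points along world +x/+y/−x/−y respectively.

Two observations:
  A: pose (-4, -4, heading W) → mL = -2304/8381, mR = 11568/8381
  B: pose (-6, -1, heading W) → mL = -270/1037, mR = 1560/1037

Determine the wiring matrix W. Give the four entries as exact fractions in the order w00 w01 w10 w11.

1/2 -1/2 1/2 1

obs A: pose=(-4,-4,W) → sL=160/289, sR=32/29, mL=-2304/8381, mR=11568/8381
obs B: pose=(-6,-1,W) → sL=40/61, sR=20/17, mL=-270/1037, mR=1560/1037
sensor matrix S = [[160/289, 32/29], [40/61, 20/17]]; det S = -627840/8691097
solve [mL_A; mL_B] = S·[w00; w01] and [mR_A; mR_B] = S·[w10; w11]:
  w00 = 1/2, w01 = -1/2, w10 = 1/2, w11 = 1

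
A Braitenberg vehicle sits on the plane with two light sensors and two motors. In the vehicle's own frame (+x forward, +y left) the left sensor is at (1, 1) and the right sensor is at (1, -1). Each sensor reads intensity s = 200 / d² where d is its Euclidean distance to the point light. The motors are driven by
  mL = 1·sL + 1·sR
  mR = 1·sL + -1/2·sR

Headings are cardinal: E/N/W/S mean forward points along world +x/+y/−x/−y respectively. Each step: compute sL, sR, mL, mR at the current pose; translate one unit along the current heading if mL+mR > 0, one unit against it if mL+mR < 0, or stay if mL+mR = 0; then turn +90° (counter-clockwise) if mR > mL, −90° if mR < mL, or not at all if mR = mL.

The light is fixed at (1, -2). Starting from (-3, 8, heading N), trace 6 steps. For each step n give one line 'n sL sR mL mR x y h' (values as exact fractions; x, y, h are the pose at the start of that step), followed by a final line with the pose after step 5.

0 100/73 20/13 2760/949 570/949 -3 8 N
1 200/153 200/109 52400/16677 6500/16677 -3 9 E
2 25/13 50/29 1375/377 400/377 -2 9 S
3 200/97 200/137 46800/13289 17700/13289 -2 8 W
4 100/73 20/13 2760/949 570/949 -3 8 N
5 200/153 200/109 52400/16677 6500/16677 -3 9 E
final -2 9 S

n=0: pose=(-3,8,N); sL=100/73, sR=20/13; mL=2760/949, mR=570/949; mL+mR=3330/949 → advance +1; mR−mL=-30/13 → turn -1·90°
n=1: pose=(-3,9,E); sL=200/153, sR=200/109; mL=52400/16677, mR=6500/16677; mL+mR=58900/16677 → advance +1; mR−mL=-300/109 → turn -1·90°
n=2: pose=(-2,9,S); sL=25/13, sR=50/29; mL=1375/377, mR=400/377; mL+mR=1775/377 → advance +1; mR−mL=-75/29 → turn -1·90°
n=3: pose=(-2,8,W); sL=200/97, sR=200/137; mL=46800/13289, mR=17700/13289; mL+mR=64500/13289 → advance +1; mR−mL=-300/137 → turn -1·90°
n=4: pose=(-3,8,N); sL=100/73, sR=20/13; mL=2760/949, mR=570/949; mL+mR=3330/949 → advance +1; mR−mL=-30/13 → turn -1·90°
n=5: pose=(-3,9,E); sL=200/153, sR=200/109; mL=52400/16677, mR=6500/16677; mL+mR=58900/16677 → advance +1; mR−mL=-300/109 → turn -1·90°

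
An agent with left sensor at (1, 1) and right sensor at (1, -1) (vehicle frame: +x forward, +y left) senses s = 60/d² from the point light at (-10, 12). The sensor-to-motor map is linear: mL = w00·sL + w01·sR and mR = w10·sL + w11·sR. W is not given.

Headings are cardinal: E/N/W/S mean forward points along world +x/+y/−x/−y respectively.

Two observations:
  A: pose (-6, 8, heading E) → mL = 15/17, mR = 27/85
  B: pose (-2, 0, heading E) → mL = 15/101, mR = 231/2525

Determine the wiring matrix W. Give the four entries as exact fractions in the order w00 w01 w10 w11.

1/2 0 -1/2 1

obs A: pose=(-6,8,E) → sL=30/17, sR=6/5, mL=15/17, mR=27/85
obs B: pose=(-2,0,E) → sL=30/101, sR=6/25, mL=15/101, mR=231/2525
sensor matrix S = [[30/17, 6/5], [30/101, 6/25]]; det S = 576/8585
solve [mL_A; mL_B] = S·[w00; w01] and [mR_A; mR_B] = S·[w10; w11]:
  w00 = 1/2, w01 = 0, w10 = -1/2, w11 = 1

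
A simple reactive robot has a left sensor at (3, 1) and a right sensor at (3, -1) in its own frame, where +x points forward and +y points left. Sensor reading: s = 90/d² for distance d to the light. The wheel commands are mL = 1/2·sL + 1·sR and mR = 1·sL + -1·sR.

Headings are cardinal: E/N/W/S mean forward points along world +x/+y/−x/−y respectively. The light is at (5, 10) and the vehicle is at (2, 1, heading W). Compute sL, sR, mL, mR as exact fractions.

left sensor world pos  = (-1, 0); dL² = 136
right sensor world pos = (-1, 2); dR² = 100
sL = 90/136 = 45/68
sR = 90/100 = 9/10
mL = 1/2·sL + 1·sR = 837/680
mR = 1·sL + -1·sR = -81/340

45/68 9/10 837/680 -81/340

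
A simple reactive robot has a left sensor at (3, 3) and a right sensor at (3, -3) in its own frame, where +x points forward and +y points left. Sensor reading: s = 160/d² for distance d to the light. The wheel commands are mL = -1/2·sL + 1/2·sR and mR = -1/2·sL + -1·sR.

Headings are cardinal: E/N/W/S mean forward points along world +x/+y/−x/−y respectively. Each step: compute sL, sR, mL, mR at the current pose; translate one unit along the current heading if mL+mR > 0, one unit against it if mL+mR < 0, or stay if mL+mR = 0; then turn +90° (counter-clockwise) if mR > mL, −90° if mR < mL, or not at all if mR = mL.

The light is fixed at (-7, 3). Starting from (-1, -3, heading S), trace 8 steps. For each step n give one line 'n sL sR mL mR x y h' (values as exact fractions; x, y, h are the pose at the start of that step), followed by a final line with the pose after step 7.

n=0: pose=(-1,-3,S); sL=80/81, sR=16/9; mL=32/81, mR=-184/81; mL+mR=-152/81 → advance -1; mR−mL=-8/3 → turn -1·90°
n=1: pose=(-1,-2,W); sL=160/73, sR=160/13; mL=4800/949, mR=-12720/949; mL+mR=-7920/949 → advance -1; mR−mL=-240/13 → turn -1·90°
n=2: pose=(0,-2,N); sL=8, sR=20/13; mL=-42/13, mR=-72/13; mL+mR=-114/13 → advance -1; mR−mL=-30/13 → turn -1·90°
n=3: pose=(0,-3,E); sL=160/109, sR=160/181; mL=-5760/19729, mR=-31920/19729; mL+mR=-37680/19729 → advance -1; mR−mL=-240/181 → turn -1·90°
n=4: pose=(-1,-3,S); sL=80/81, sR=16/9; mL=32/81, mR=-184/81; mL+mR=-152/81 → advance -1; mR−mL=-8/3 → turn -1·90°
n=5: pose=(-1,-2,W); sL=160/73, sR=160/13; mL=4800/949, mR=-12720/949; mL+mR=-7920/949 → advance -1; mR−mL=-240/13 → turn -1·90°
n=6: pose=(0,-2,N); sL=8, sR=20/13; mL=-42/13, mR=-72/13; mL+mR=-114/13 → advance -1; mR−mL=-30/13 → turn -1·90°
n=7: pose=(0,-3,E); sL=160/109, sR=160/181; mL=-5760/19729, mR=-31920/19729; mL+mR=-37680/19729 → advance -1; mR−mL=-240/181 → turn -1·90°

0 80/81 16/9 32/81 -184/81 -1 -3 S
1 160/73 160/13 4800/949 -12720/949 -1 -2 W
2 8 20/13 -42/13 -72/13 0 -2 N
3 160/109 160/181 -5760/19729 -31920/19729 0 -3 E
4 80/81 16/9 32/81 -184/81 -1 -3 S
5 160/73 160/13 4800/949 -12720/949 -1 -2 W
6 8 20/13 -42/13 -72/13 0 -2 N
7 160/109 160/181 -5760/19729 -31920/19729 0 -3 E
final -1 -3 S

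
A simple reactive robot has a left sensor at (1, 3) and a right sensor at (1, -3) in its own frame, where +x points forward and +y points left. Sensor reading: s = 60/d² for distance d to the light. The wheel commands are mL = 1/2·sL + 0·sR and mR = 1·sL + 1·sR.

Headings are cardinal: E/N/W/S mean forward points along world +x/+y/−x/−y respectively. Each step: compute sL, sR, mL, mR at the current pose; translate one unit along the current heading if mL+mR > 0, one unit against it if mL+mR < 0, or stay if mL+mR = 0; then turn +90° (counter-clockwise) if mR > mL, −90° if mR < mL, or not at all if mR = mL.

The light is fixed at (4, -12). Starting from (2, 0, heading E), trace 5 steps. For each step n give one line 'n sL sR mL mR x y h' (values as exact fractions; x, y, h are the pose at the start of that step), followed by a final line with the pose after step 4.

n=0: pose=(2,0,E); sL=30/113, sR=30/41; mL=15/113, mR=4620/4633; mL+mR=5235/4633 → advance +1; mR−mL=4005/4633 → turn +1·90°
n=1: pose=(3,0,N); sL=12/37, sR=60/173; mL=6/37, mR=4296/6401; mL+mR=5334/6401 → advance +1; mR−mL=3258/6401 → turn +1·90°
n=2: pose=(3,1,W); sL=15/26, sR=3/13; mL=15/52, mR=21/26; mL+mR=57/52 → advance +1; mR−mL=27/52 → turn +1·90°
n=3: pose=(2,1,S); sL=12/29, sR=60/169; mL=6/29, mR=3768/4901; mL+mR=4782/4901 → advance +1; mR−mL=2754/4901 → turn +1·90°
n=4: pose=(2,0,E); sL=30/113, sR=30/41; mL=15/113, mR=4620/4633; mL+mR=5235/4633 → advance +1; mR−mL=4005/4633 → turn +1·90°

0 30/113 30/41 15/113 4620/4633 2 0 E
1 12/37 60/173 6/37 4296/6401 3 0 N
2 15/26 3/13 15/52 21/26 3 1 W
3 12/29 60/169 6/29 3768/4901 2 1 S
4 30/113 30/41 15/113 4620/4633 2 0 E
final 3 0 N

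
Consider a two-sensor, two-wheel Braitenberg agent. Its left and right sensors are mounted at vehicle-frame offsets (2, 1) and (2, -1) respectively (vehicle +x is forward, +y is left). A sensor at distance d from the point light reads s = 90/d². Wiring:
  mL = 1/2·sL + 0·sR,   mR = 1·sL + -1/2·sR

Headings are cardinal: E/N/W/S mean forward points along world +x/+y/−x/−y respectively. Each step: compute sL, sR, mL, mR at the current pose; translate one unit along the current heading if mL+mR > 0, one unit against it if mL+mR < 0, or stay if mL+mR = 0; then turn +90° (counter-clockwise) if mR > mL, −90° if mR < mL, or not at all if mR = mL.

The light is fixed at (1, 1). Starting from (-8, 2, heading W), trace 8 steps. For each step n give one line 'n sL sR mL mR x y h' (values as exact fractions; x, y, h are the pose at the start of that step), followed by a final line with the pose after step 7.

n=0: pose=(-8,2,W); sL=90/121, sR=18/25; mL=45/121, mR=1161/3025; mL+mR=2286/3025 → advance +1; mR−mL=36/3025 → turn +1·90°
n=1: pose=(-9,2,S); sL=45/41, sR=45/61; mL=45/82, mR=3645/5002; mL+mR=3195/2501 → advance +1; mR−mL=450/2501 → turn +1·90°
n=2: pose=(-9,1,E); sL=18/13, sR=18/13; mL=9/13, mR=9/13; mL+mR=18/13 → advance +1; mR−mL=0 → turn +0·90°
n=3: pose=(-8,1,E); sL=9/5, sR=9/5; mL=9/10, mR=9/10; mL+mR=9/5 → advance +1; mR−mL=0 → turn +0·90°
n=4: pose=(-7,1,E); sL=90/37, sR=90/37; mL=45/37, mR=45/37; mL+mR=90/37 → advance +1; mR−mL=0 → turn +0·90°
n=5: pose=(-6,1,E); sL=45/13, sR=45/13; mL=45/26, mR=45/26; mL+mR=45/13 → advance +1; mR−mL=0 → turn +0·90°
n=6: pose=(-5,1,E); sL=90/17, sR=90/17; mL=45/17, mR=45/17; mL+mR=90/17 → advance +1; mR−mL=0 → turn +0·90°
n=7: pose=(-4,1,E); sL=9, sR=9; mL=9/2, mR=9/2; mL+mR=9 → advance +1; mR−mL=0 → turn +0·90°

0 90/121 18/25 45/121 1161/3025 -8 2 W
1 45/41 45/61 45/82 3645/5002 -9 2 S
2 18/13 18/13 9/13 9/13 -9 1 E
3 9/5 9/5 9/10 9/10 -8 1 E
4 90/37 90/37 45/37 45/37 -7 1 E
5 45/13 45/13 45/26 45/26 -6 1 E
6 90/17 90/17 45/17 45/17 -5 1 E
7 9 9 9/2 9/2 -4 1 E
final -3 1 E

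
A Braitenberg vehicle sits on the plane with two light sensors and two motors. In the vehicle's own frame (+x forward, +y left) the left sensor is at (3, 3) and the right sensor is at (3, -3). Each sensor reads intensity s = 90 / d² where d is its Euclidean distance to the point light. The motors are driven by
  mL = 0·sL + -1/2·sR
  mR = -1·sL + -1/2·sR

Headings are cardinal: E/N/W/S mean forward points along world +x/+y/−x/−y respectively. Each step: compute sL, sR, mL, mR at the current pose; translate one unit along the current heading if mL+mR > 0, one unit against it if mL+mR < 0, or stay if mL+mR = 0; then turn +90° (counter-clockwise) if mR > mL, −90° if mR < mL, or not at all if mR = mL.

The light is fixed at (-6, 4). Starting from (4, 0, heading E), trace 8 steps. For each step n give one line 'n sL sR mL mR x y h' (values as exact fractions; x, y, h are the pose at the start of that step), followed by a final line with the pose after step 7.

n=0: pose=(4,0,E); sL=9/17, sR=45/109; mL=-45/218, mR=-2727/3706; mL+mR=-1746/1853 → advance -1; mR−mL=-9/17 → turn -1·90°
n=1: pose=(3,0,S); sL=90/193, sR=18/17; mL=-9/17, mR=-3267/3281; mL+mR=-5004/3281 → advance -1; mR−mL=-90/193 → turn -1·90°
n=2: pose=(3,1,W); sL=5/4, sR=5/2; mL=-5/4, mR=-5/2; mL+mR=-15/4 → advance -1; mR−mL=-5/4 → turn -1·90°
n=3: pose=(4,1,N); sL=90/49, sR=90/169; mL=-45/169, mR=-17415/8281; mL+mR=-19620/8281 → advance -1; mR−mL=-90/49 → turn -1·90°
n=4: pose=(4,0,E); sL=9/17, sR=45/109; mL=-45/218, mR=-2727/3706; mL+mR=-1746/1853 → advance -1; mR−mL=-9/17 → turn -1·90°
n=5: pose=(3,0,S); sL=90/193, sR=18/17; mL=-9/17, mR=-3267/3281; mL+mR=-5004/3281 → advance -1; mR−mL=-90/193 → turn -1·90°
n=6: pose=(3,1,W); sL=5/4, sR=5/2; mL=-5/4, mR=-5/2; mL+mR=-15/4 → advance -1; mR−mL=-5/4 → turn -1·90°
n=7: pose=(4,1,N); sL=90/49, sR=90/169; mL=-45/169, mR=-17415/8281; mL+mR=-19620/8281 → advance -1; mR−mL=-90/49 → turn -1·90°

0 9/17 45/109 -45/218 -2727/3706 4 0 E
1 90/193 18/17 -9/17 -3267/3281 3 0 S
2 5/4 5/2 -5/4 -5/2 3 1 W
3 90/49 90/169 -45/169 -17415/8281 4 1 N
4 9/17 45/109 -45/218 -2727/3706 4 0 E
5 90/193 18/17 -9/17 -3267/3281 3 0 S
6 5/4 5/2 -5/4 -5/2 3 1 W
7 90/49 90/169 -45/169 -17415/8281 4 1 N
final 4 0 E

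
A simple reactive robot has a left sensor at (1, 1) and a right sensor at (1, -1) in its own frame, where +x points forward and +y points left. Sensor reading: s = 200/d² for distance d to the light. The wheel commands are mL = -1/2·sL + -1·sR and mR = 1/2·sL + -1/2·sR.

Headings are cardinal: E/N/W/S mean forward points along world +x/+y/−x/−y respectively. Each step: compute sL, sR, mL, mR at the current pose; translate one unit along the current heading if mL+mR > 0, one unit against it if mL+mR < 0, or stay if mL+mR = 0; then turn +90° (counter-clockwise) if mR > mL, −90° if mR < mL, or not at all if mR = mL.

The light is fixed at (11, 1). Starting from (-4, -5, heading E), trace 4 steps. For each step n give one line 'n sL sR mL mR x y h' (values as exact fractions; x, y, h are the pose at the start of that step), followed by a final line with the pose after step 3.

0 200/221 40/49 -13740/10829 480/10829 -4 -5 E
1 100/157 4/5 -878/785 -64/785 -5 -5 N
2 200/353 8/13 -4124/4589 -112/4589 -5 -6 W
3 10/13 5/8 -105/104 15/208 -4 -6 S
final -4 -5 E

n=0: pose=(-4,-5,E); sL=200/221, sR=40/49; mL=-13740/10829, mR=480/10829; mL+mR=-60/49 → advance -1; mR−mL=14220/10829 → turn +1·90°
n=1: pose=(-5,-5,N); sL=100/157, sR=4/5; mL=-878/785, mR=-64/785; mL+mR=-6/5 → advance -1; mR−mL=814/785 → turn +1·90°
n=2: pose=(-5,-6,W); sL=200/353, sR=8/13; mL=-4124/4589, mR=-112/4589; mL+mR=-12/13 → advance -1; mR−mL=4012/4589 → turn +1·90°
n=3: pose=(-4,-6,S); sL=10/13, sR=5/8; mL=-105/104, mR=15/208; mL+mR=-15/16 → advance -1; mR−mL=225/208 → turn +1·90°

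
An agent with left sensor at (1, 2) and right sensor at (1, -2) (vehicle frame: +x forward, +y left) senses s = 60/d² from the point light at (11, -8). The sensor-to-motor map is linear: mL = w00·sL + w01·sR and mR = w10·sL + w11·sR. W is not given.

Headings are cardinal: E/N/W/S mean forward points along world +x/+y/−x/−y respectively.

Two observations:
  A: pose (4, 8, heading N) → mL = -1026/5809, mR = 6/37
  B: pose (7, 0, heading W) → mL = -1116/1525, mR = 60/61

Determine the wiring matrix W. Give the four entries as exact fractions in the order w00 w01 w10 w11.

-1/2 -1/2 1 0

obs A: pose=(4,8,N) → sL=6/37, sR=30/157, mL=-1026/5809, mR=6/37
obs B: pose=(7,0,W) → sL=60/61, sR=12/25, mL=-1116/1525, mR=60/61
sensor matrix S = [[6/37, 30/157], [60/61, 12/25]]; det S = -975456/8858725
solve [mL_A; mL_B] = S·[w00; w01] and [mR_A; mR_B] = S·[w10; w11]:
  w00 = -1/2, w01 = -1/2, w10 = 1, w11 = 0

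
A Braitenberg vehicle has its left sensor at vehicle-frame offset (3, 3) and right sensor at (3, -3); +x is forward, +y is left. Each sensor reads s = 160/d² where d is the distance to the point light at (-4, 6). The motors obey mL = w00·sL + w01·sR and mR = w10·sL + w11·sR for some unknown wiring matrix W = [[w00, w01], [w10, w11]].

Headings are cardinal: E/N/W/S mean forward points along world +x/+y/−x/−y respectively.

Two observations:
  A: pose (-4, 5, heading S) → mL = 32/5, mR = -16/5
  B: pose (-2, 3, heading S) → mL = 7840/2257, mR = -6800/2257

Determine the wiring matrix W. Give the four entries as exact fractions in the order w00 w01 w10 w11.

obs A: pose=(-4,5,S) → sL=32/5, sR=32/5, mL=32/5, mR=-16/5
obs B: pose=(-2,3,S) → sL=160/61, sR=160/37, mL=7840/2257, mR=-6800/2257
sensor matrix S = [[32/5, 32/5], [160/61, 160/37]]; det S = 24576/2257
solve [mL_A; mL_B] = S·[w00; w01] and [mR_A; mR_B] = S·[w10; w11]:
  w00 = 1/2, w01 = 1/2, w10 = 1/2, w11 = -1

1/2 1/2 1/2 -1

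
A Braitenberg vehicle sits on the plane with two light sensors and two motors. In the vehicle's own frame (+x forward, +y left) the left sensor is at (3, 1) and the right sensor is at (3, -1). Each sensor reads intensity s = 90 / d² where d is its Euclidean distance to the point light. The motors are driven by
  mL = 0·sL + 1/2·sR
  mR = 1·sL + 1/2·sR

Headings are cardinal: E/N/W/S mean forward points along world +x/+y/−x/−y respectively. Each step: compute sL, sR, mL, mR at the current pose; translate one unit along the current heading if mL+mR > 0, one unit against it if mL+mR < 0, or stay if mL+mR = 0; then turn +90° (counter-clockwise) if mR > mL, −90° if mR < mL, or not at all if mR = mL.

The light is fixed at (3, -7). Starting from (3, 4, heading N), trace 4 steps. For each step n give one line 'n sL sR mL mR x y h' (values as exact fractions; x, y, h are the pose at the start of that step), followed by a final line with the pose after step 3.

0 90/197 90/197 45/197 135/197 3 4 N
1 9/13 45/89 45/178 2187/2314 3 5 W
2 10/9 18/17 9/17 251/153 2 5 S
3 45/74 45/52 45/104 4005/3848 2 4 E
final 3 4 N

n=0: pose=(3,4,N); sL=90/197, sR=90/197; mL=45/197, mR=135/197; mL+mR=180/197 → advance +1; mR−mL=90/197 → turn +1·90°
n=1: pose=(3,5,W); sL=9/13, sR=45/89; mL=45/178, mR=2187/2314; mL+mR=1386/1157 → advance +1; mR−mL=9/13 → turn +1·90°
n=2: pose=(2,5,S); sL=10/9, sR=18/17; mL=9/17, mR=251/153; mL+mR=332/153 → advance +1; mR−mL=10/9 → turn +1·90°
n=3: pose=(2,4,E); sL=45/74, sR=45/52; mL=45/104, mR=4005/3848; mL+mR=2835/1924 → advance +1; mR−mL=45/74 → turn +1·90°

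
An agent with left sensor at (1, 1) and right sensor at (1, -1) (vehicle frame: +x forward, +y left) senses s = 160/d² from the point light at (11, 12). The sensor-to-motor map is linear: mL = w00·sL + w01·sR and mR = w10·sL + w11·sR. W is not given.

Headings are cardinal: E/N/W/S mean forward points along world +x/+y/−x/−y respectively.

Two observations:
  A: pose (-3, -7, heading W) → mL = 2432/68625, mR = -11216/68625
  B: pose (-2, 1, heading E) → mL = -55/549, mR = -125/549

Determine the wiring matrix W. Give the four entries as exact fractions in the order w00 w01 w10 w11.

-1 1 1/2 -1

obs A: pose=(-3,-7,W) → sL=32/125, sR=160/549, mL=2432/68625, mR=-11216/68625
obs B: pose=(-2,1,E) → sL=40/61, sR=5/9, mL=-55/549, mR=-125/549
sensor matrix S = [[32/125, 160/549], [40/61, 5/9]]; det S = -40928/837225
solve [mL_A; mL_B] = S·[w00; w01] and [mR_A; mR_B] = S·[w10; w11]:
  w00 = -1, w01 = 1, w10 = 1/2, w11 = -1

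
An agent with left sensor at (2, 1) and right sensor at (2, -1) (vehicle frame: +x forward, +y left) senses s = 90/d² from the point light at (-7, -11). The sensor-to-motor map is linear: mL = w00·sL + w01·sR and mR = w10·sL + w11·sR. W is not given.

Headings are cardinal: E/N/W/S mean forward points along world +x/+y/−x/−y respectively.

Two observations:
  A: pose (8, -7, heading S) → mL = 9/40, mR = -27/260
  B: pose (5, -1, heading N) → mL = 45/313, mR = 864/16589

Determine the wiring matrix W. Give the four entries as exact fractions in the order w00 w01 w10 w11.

obs A: pose=(8,-7,S) → sL=9/26, sR=9/20, mL=9/40, mR=-27/260
obs B: pose=(5,-1,N) → sL=18/53, sR=90/313, mL=45/313, mR=864/16589
sensor matrix S = [[9/26, 9/20], [18/53, 90/313]]; det S = -114939/2156570
solve [mL_A; mL_B] = S·[w00; w01] and [mR_A; mR_B] = S·[w10; w11]:
  w00 = 0, w01 = 1/2, w10 = 1, w11 = -1

0 1/2 1 -1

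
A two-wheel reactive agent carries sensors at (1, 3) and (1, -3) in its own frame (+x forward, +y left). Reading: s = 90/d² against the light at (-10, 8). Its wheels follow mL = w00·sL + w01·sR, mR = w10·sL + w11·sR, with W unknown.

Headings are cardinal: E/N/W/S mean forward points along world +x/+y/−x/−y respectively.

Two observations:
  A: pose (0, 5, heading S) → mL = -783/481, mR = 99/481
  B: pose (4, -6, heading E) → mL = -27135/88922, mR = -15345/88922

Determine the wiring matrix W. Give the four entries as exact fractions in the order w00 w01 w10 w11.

-1/2 -1 -1 1/2

obs A: pose=(0,5,S) → sL=18/37, sR=18/13, mL=-783/481, mR=99/481
obs B: pose=(4,-6,E) → sL=45/173, sR=45/257, mL=-27135/88922, mR=-15345/88922
sensor matrix S = [[18/37, 18/13], [45/173, 45/257]]; det S = -5880600/21385741
solve [mL_A; mL_B] = S·[w00; w01] and [mR_A; mR_B] = S·[w10; w11]:
  w00 = -1/2, w01 = -1, w10 = -1, w11 = 1/2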